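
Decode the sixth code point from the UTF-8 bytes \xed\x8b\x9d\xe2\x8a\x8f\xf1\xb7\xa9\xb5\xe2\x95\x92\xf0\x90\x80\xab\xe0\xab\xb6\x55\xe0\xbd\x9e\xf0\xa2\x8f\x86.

U+0AF6

Offset 0: leading byte 0xED = 11101101 → 3-byte char #1 = ED 8B 9D.
Offset 3: leading byte 0xE2 = 11100010 → 3-byte char #2 = E2 8A 8F.
Offset 6: leading byte 0xF1 = 11110001 → 4-byte char #3 = F1 B7 A9 B5.
Offset 10: leading byte 0xE2 = 11100010 → 3-byte char #4 = E2 95 92.
Offset 13: leading byte 0xF0 = 11110000 → 4-byte char #5 = F0 90 80 AB.
Offset 17: leading byte 0xE0 = 11100000 → 3-byte char #6 = E0 AB B6.
Leading byte 0xE0 = 11100000 matches 1110xxxx → 3-byte sequence.
Byte 1: 0xE0 = 11100000, payload 0000 (4 bits).
Byte 2: 0xAB = 10101011 (10xxxxxx ✓), payload 101011.
Byte 3: 0xB6 = 10110110 (10xxxxxx ✓), payload 110110.
Concatenate: 0000101011110110 = 0xAF6 (16 bits → U+0AF6).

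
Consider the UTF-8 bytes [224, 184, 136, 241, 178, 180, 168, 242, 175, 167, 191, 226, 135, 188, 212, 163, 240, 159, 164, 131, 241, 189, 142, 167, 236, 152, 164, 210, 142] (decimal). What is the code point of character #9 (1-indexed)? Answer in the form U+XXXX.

Offset 0: leading byte 0xE0 = 11100000 → 3-byte char #1 = E0 B8 88.
Offset 3: leading byte 0xF1 = 11110001 → 4-byte char #2 = F1 B2 B4 A8.
Offset 7: leading byte 0xF2 = 11110010 → 4-byte char #3 = F2 AF A7 BF.
Offset 11: leading byte 0xE2 = 11100010 → 3-byte char #4 = E2 87 BC.
Offset 14: leading byte 0xD4 = 11010100 → 2-byte char #5 = D4 A3.
Offset 16: leading byte 0xF0 = 11110000 → 4-byte char #6 = F0 9F A4 83.
Offset 20: leading byte 0xF1 = 11110001 → 4-byte char #7 = F1 BD 8E A7.
Offset 24: leading byte 0xEC = 11101100 → 3-byte char #8 = EC 98 A4.
Offset 27: leading byte 0xD2 = 11010010 → 2-byte char #9 = D2 8E.
Leading byte 0xD2 = 11010010 matches 110xxxxx → 2-byte sequence.
Byte 1: 0xD2 = 11010010, payload 10010 (5 bits).
Byte 2: 0x8E = 10001110 (10xxxxxx ✓), payload 001110.
Concatenate: 10010001110 = 0x48E (11 bits → U+048E).

U+048E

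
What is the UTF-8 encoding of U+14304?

F0 94 8C 84

U+14304 = 0x14304 = 82692 decimal. In range U+10000–U+10FFFF → 4-byte form: 11110xxx 10xxxxxx 10xxxxxx 10xxxxxx.
Binary (21 bits): 000010100001100000100.
Split 3+6+6+6: 000 | 010100 | 001100 | 000100.
Byte 1: 11110000 = 0xF0.
Byte 2: 10010100 = 0x94.
Byte 3: 10001100 = 0x8C.
Byte 4: 10000100 = 0x84.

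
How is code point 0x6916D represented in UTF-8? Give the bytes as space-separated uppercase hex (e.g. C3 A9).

F1 A9 85 AD

U+6916D = 0x6916D = 430445 decimal. In range U+10000–U+10FFFF → 4-byte form: 11110xxx 10xxxxxx 10xxxxxx 10xxxxxx.
Binary (21 bits): 001101001000101101101.
Split 3+6+6+6: 001 | 101001 | 000101 | 101101.
Byte 1: 11110001 = 0xF1.
Byte 2: 10101001 = 0xA9.
Byte 3: 10000101 = 0x85.
Byte 4: 10101101 = 0xAD.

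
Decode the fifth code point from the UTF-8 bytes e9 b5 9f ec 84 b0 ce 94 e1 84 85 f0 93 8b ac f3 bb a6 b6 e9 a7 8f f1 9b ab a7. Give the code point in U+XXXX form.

U+132EC

Offset 0: leading byte 0xE9 = 11101001 → 3-byte char #1 = E9 B5 9F.
Offset 3: leading byte 0xEC = 11101100 → 3-byte char #2 = EC 84 B0.
Offset 6: leading byte 0xCE = 11001110 → 2-byte char #3 = CE 94.
Offset 8: leading byte 0xE1 = 11100001 → 3-byte char #4 = E1 84 85.
Offset 11: leading byte 0xF0 = 11110000 → 4-byte char #5 = F0 93 8B AC.
Leading byte 0xF0 = 11110000 matches 11110xxx → 4-byte sequence.
Byte 1: 0xF0 = 11110000, payload 000 (3 bits).
Byte 2: 0x93 = 10010011 (10xxxxxx ✓), payload 010011.
Byte 3: 0x8B = 10001011 (10xxxxxx ✓), payload 001011.
Byte 4: 0xAC = 10101100 (10xxxxxx ✓), payload 101100.
Concatenate: 000010011001011101100 = 0x132EC (21 bits → U+132EC).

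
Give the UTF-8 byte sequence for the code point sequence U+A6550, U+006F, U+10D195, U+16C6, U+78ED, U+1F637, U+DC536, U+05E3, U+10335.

F2 A6 95 90 6F F4 8D 86 95 E1 9B 86 E7 A3 AD F0 9F 98 B7 F3 9C 94 B6 D7 A3 F0 90 8C B5

U+A6550: 4-byte form → F2 A6 95 90.
U+006F: 1-byte form → 6F.
U+10D195: 4-byte form → F4 8D 86 95.
U+16C6: 3-byte form → E1 9B 86.
U+78ED: 3-byte form → E7 A3 AD.
U+1F637: 4-byte form → F0 9F 98 B7.
U+DC536: 4-byte form → F3 9C 94 B6.
U+05E3: 2-byte form → D7 A3.
U+10335: 4-byte form → F0 90 8C B5.
Concatenated (29 bytes): F2 A6 95 90 6F F4 8D 86 95 E1 9B 86 E7 A3 AD F0 9F 98 B7 F3 9C 94 B6 D7 A3 F0 90 8C B5.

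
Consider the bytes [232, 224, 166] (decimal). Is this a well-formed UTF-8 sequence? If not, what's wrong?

Leading byte 0xE8 = 11101000 → 3-byte form.
Byte 2 is 0xE0 = 11100000, which is not 10xxxxxx — expected a continuation byte.

invalid (non-continuation byte where continuation expected)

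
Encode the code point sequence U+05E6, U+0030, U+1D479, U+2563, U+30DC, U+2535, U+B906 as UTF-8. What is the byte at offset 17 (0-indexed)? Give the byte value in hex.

U+05E6 → 2-byte form D7 A6 at offsets 0–1.
U+0030 → 1-byte form 30 at offsets 2–2.
U+1D479 → 4-byte form F0 9D 91 B9 at offsets 3–6.
U+2563 → 3-byte form E2 95 A3 at offsets 7–9.
U+30DC → 3-byte form E3 83 9C at offsets 10–12.
U+2535 → 3-byte form E2 94 B5 at offsets 13–15.
U+B906 → 3-byte form EB A4 86 at offsets 16–18.
Offset 17 falls in char 7's range; it's byte 2 of EB A4 86 = 0xA4.

0xA4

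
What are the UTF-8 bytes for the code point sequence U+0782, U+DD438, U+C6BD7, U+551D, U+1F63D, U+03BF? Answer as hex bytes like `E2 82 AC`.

U+0782: 2-byte form → DE 82.
U+DD438: 4-byte form → F3 9D 90 B8.
U+C6BD7: 4-byte form → F3 86 AF 97.
U+551D: 3-byte form → E5 94 9D.
U+1F63D: 4-byte form → F0 9F 98 BD.
U+03BF: 2-byte form → CE BF.
Concatenated (19 bytes): DE 82 F3 9D 90 B8 F3 86 AF 97 E5 94 9D F0 9F 98 BD CE BF.

DE 82 F3 9D 90 B8 F3 86 AF 97 E5 94 9D F0 9F 98 BD CE BF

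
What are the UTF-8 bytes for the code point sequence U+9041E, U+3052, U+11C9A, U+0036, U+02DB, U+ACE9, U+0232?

F2 90 90 9E E3 81 92 F0 91 B2 9A 36 CB 9B EA B3 A9 C8 B2

U+9041E: 4-byte form → F2 90 90 9E.
U+3052: 3-byte form → E3 81 92.
U+11C9A: 4-byte form → F0 91 B2 9A.
U+0036: 1-byte form → 36.
U+02DB: 2-byte form → CB 9B.
U+ACE9: 3-byte form → EA B3 A9.
U+0232: 2-byte form → C8 B2.
Concatenated (19 bytes): F2 90 90 9E E3 81 92 F0 91 B2 9A 36 CB 9B EA B3 A9 C8 B2.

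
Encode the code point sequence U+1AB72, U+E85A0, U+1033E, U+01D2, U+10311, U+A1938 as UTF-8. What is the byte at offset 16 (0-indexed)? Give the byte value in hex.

0x8C

U+1AB72 → 4-byte form F0 9A AD B2 at offsets 0–3.
U+E85A0 → 4-byte form F3 A8 96 A0 at offsets 4–7.
U+1033E → 4-byte form F0 90 8C BE at offsets 8–11.
U+01D2 → 2-byte form C7 92 at offsets 12–13.
U+10311 → 4-byte form F0 90 8C 91 at offsets 14–17.
Offset 16 falls in char 5's range; it's byte 3 of F0 90 8C 91 = 0x8C.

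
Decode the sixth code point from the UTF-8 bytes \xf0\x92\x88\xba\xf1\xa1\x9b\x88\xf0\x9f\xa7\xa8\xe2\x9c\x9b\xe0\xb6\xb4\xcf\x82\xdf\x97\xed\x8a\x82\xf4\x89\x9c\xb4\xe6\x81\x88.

U+03C2

Offset 0: leading byte 0xF0 = 11110000 → 4-byte char #1 = F0 92 88 BA.
Offset 4: leading byte 0xF1 = 11110001 → 4-byte char #2 = F1 A1 9B 88.
Offset 8: leading byte 0xF0 = 11110000 → 4-byte char #3 = F0 9F A7 A8.
Offset 12: leading byte 0xE2 = 11100010 → 3-byte char #4 = E2 9C 9B.
Offset 15: leading byte 0xE0 = 11100000 → 3-byte char #5 = E0 B6 B4.
Offset 18: leading byte 0xCF = 11001111 → 2-byte char #6 = CF 82.
Leading byte 0xCF = 11001111 matches 110xxxxx → 2-byte sequence.
Byte 1: 0xCF = 11001111, payload 01111 (5 bits).
Byte 2: 0x82 = 10000010 (10xxxxxx ✓), payload 000010.
Concatenate: 01111000010 = 0x3C2 (11 bits → U+03C2).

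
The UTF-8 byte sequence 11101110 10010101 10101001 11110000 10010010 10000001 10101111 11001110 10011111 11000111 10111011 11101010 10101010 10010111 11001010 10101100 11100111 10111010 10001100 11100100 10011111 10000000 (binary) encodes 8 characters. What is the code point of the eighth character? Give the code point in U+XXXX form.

U+47C0

Offset 0: leading byte 0xEE = 11101110 → 3-byte char #1 = EE 95 A9.
Offset 3: leading byte 0xF0 = 11110000 → 4-byte char #2 = F0 92 81 AF.
Offset 7: leading byte 0xCE = 11001110 → 2-byte char #3 = CE 9F.
Offset 9: leading byte 0xC7 = 11000111 → 2-byte char #4 = C7 BB.
Offset 11: leading byte 0xEA = 11101010 → 3-byte char #5 = EA AA 97.
Offset 14: leading byte 0xCA = 11001010 → 2-byte char #6 = CA AC.
Offset 16: leading byte 0xE7 = 11100111 → 3-byte char #7 = E7 BA 8C.
Offset 19: leading byte 0xE4 = 11100100 → 3-byte char #8 = E4 9F 80.
Leading byte 0xE4 = 11100100 matches 1110xxxx → 3-byte sequence.
Byte 1: 0xE4 = 11100100, payload 0100 (4 bits).
Byte 2: 0x9F = 10011111 (10xxxxxx ✓), payload 011111.
Byte 3: 0x80 = 10000000 (10xxxxxx ✓), payload 000000.
Concatenate: 0100011111000000 = 0x47C0 (16 bits → U+47C0).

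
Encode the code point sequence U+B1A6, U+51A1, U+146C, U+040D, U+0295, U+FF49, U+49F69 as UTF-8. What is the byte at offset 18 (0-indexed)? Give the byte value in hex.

0xBD

U+B1A6 → 3-byte form EB 86 A6 at offsets 0–2.
U+51A1 → 3-byte form E5 86 A1 at offsets 3–5.
U+146C → 3-byte form E1 91 AC at offsets 6–8.
U+040D → 2-byte form D0 8D at offsets 9–10.
U+0295 → 2-byte form CA 95 at offsets 11–12.
U+FF49 → 3-byte form EF BD 89 at offsets 13–15.
U+49F69 → 4-byte form F1 89 BD A9 at offsets 16–19.
Offset 18 falls in char 7's range; it's byte 3 of F1 89 BD A9 = 0xBD.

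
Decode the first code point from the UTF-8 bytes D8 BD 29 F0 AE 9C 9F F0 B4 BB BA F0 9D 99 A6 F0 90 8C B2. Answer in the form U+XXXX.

U+063D

Offset 0: leading byte 0xD8 = 11011000 → 2-byte char #1 = D8 BD.
Leading byte 0xD8 = 11011000 matches 110xxxxx → 2-byte sequence.
Byte 1: 0xD8 = 11011000, payload 11000 (5 bits).
Byte 2: 0xBD = 10111101 (10xxxxxx ✓), payload 111101.
Concatenate: 11000111101 = 0x63D (11 bits → U+063D).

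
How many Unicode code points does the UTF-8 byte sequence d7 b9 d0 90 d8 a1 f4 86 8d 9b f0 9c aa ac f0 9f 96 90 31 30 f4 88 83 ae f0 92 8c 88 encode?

10

Byte at offset 0: 0xD7 = 11010111 → 2-byte char (#1). Advance 2.
Byte at offset 2: 0xD0 = 11010000 → 2-byte char (#2). Advance 2.
Byte at offset 4: 0xD8 = 11011000 → 2-byte char (#3). Advance 2.
Byte at offset 6: 0xF4 = 11110100 → 4-byte char (#4). Advance 4.
Byte at offset 10: 0xF0 = 11110000 → 4-byte char (#5). Advance 4.
Byte at offset 14: 0xF0 = 11110000 → 4-byte char (#6). Advance 4.
Byte at offset 18: 0x31 = 00110001 → 1-byte char (#7). Advance 1.
Byte at offset 19: 0x30 = 00110000 → 1-byte char (#8). Advance 1.
Byte at offset 20: 0xF4 = 11110100 → 4-byte char (#9). Advance 4.
Byte at offset 24: 0xF0 = 11110000 → 4-byte char (#10). Advance 4.
Reached end at offset 28 after 10 code points.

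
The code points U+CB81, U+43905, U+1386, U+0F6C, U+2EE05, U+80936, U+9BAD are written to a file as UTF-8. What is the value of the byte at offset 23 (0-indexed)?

0xAD

U+CB81 → 3-byte form EC AE 81 at offsets 0–2.
U+43905 → 4-byte form F1 83 A4 85 at offsets 3–6.
U+1386 → 3-byte form E1 8E 86 at offsets 7–9.
U+0F6C → 3-byte form E0 BD AC at offsets 10–12.
U+2EE05 → 4-byte form F0 AE B8 85 at offsets 13–16.
U+80936 → 4-byte form F2 80 A4 B6 at offsets 17–20.
U+9BAD → 3-byte form E9 AE AD at offsets 21–23.
Offset 23 falls in char 7's range; it's byte 3 of E9 AE AD = 0xAD.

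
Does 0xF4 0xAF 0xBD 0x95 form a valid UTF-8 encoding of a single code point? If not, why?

Leading byte 0xF4 = 11110100 → 4-byte form.
Payload = 0x12FF55, which exceeds U+10FFFF, the maximum Unicode code point. (Leading bytes F5–FF, or F4 followed by ≥ 0x90, are invalid.)

invalid (encodes a value above U+10FFFF)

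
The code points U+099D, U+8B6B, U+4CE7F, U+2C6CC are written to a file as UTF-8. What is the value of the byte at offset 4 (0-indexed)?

0xAD

U+099D → 3-byte form E0 A6 9D at offsets 0–2.
U+8B6B → 3-byte form E8 AD AB at offsets 3–5.
Offset 4 falls in char 2's range; it's byte 2 of E8 AD AB = 0xAD.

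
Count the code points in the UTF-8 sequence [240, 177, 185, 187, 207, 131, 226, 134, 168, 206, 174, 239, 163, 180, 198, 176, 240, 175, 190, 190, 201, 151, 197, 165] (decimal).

9

Byte at offset 0: 0xF0 = 11110000 → 4-byte char (#1). Advance 4.
Byte at offset 4: 0xCF = 11001111 → 2-byte char (#2). Advance 2.
Byte at offset 6: 0xE2 = 11100010 → 3-byte char (#3). Advance 3.
Byte at offset 9: 0xCE = 11001110 → 2-byte char (#4). Advance 2.
Byte at offset 11: 0xEF = 11101111 → 3-byte char (#5). Advance 3.
Byte at offset 14: 0xC6 = 11000110 → 2-byte char (#6). Advance 2.
Byte at offset 16: 0xF0 = 11110000 → 4-byte char (#7). Advance 4.
Byte at offset 20: 0xC9 = 11001001 → 2-byte char (#8). Advance 2.
Byte at offset 22: 0xC5 = 11000101 → 2-byte char (#9). Advance 2.
Reached end at offset 24 after 9 code points.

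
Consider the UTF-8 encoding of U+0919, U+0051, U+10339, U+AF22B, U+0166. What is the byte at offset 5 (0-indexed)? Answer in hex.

U+0919 → 3-byte form E0 A4 99 at offsets 0–2.
U+0051 → 1-byte form 51 at offsets 3–3.
U+10339 → 4-byte form F0 90 8C B9 at offsets 4–7.
Offset 5 falls in char 3's range; it's byte 2 of F0 90 8C B9 = 0x90.

0x90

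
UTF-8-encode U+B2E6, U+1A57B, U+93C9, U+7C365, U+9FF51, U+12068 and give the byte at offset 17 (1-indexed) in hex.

1-indexed offset 17 is 0-indexed offset 16.
U+B2E6 → 3-byte form EB 8B A6 at offsets 0–2.
U+1A57B → 4-byte form F0 9A 95 BB at offsets 3–6.
U+93C9 → 3-byte form E9 8F 89 at offsets 7–9.
U+7C365 → 4-byte form F1 BC 8D A5 at offsets 10–13.
U+9FF51 → 4-byte form F2 9F BD 91 at offsets 14–17.
Offset 16 falls in char 5's range; it's byte 3 of F2 9F BD 91 = 0xBD.

0xBD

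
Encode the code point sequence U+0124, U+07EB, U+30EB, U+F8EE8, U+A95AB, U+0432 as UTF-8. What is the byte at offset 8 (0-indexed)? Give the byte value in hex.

U+0124 → 2-byte form C4 A4 at offsets 0–1.
U+07EB → 2-byte form DF AB at offsets 2–3.
U+30EB → 3-byte form E3 83 AB at offsets 4–6.
U+F8EE8 → 4-byte form F3 B8 BB A8 at offsets 7–10.
Offset 8 falls in char 4's range; it's byte 2 of F3 B8 BB A8 = 0xB8.

0xB8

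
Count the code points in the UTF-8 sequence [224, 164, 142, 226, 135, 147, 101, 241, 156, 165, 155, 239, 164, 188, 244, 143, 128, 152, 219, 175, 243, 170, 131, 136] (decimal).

Byte at offset 0: 0xE0 = 11100000 → 3-byte char (#1). Advance 3.
Byte at offset 3: 0xE2 = 11100010 → 3-byte char (#2). Advance 3.
Byte at offset 6: 0x65 = 01100101 → 1-byte char (#3). Advance 1.
Byte at offset 7: 0xF1 = 11110001 → 4-byte char (#4). Advance 4.
Byte at offset 11: 0xEF = 11101111 → 3-byte char (#5). Advance 3.
Byte at offset 14: 0xF4 = 11110100 → 4-byte char (#6). Advance 4.
Byte at offset 18: 0xDB = 11011011 → 2-byte char (#7). Advance 2.
Byte at offset 20: 0xF3 = 11110011 → 4-byte char (#8). Advance 4.
Reached end at offset 24 after 8 code points.

8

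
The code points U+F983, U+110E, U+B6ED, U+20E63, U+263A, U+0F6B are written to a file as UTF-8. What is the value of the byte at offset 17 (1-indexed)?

1-indexed offset 17 is 0-indexed offset 16.
U+F983 → 3-byte form EF A6 83 at offsets 0–2.
U+110E → 3-byte form E1 84 8E at offsets 3–5.
U+B6ED → 3-byte form EB 9B AD at offsets 6–8.
U+20E63 → 4-byte form F0 A0 B9 A3 at offsets 9–12.
U+263A → 3-byte form E2 98 BA at offsets 13–15.
U+0F6B → 3-byte form E0 BD AB at offsets 16–18.
Offset 16 falls in char 6's range; it's byte 1 of E0 BD AB = 0xE0.

0xE0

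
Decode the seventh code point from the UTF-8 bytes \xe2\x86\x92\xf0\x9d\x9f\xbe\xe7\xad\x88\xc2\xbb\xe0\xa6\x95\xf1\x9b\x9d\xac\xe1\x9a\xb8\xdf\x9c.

U+16B8

Offset 0: leading byte 0xE2 = 11100010 → 3-byte char #1 = E2 86 92.
Offset 3: leading byte 0xF0 = 11110000 → 4-byte char #2 = F0 9D 9F BE.
Offset 7: leading byte 0xE7 = 11100111 → 3-byte char #3 = E7 AD 88.
Offset 10: leading byte 0xC2 = 11000010 → 2-byte char #4 = C2 BB.
Offset 12: leading byte 0xE0 = 11100000 → 3-byte char #5 = E0 A6 95.
Offset 15: leading byte 0xF1 = 11110001 → 4-byte char #6 = F1 9B 9D AC.
Offset 19: leading byte 0xE1 = 11100001 → 3-byte char #7 = E1 9A B8.
Leading byte 0xE1 = 11100001 matches 1110xxxx → 3-byte sequence.
Byte 1: 0xE1 = 11100001, payload 0001 (4 bits).
Byte 2: 0x9A = 10011010 (10xxxxxx ✓), payload 011010.
Byte 3: 0xB8 = 10111000 (10xxxxxx ✓), payload 111000.
Concatenate: 0001011010111000 = 0x16B8 (16 bits → U+16B8).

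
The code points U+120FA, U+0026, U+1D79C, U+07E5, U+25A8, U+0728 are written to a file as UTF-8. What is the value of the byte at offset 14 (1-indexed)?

0xA8

1-indexed offset 14 is 0-indexed offset 13.
U+120FA → 4-byte form F0 92 83 BA at offsets 0–3.
U+0026 → 1-byte form 26 at offsets 4–4.
U+1D79C → 4-byte form F0 9D 9E 9C at offsets 5–8.
U+07E5 → 2-byte form DF A5 at offsets 9–10.
U+25A8 → 3-byte form E2 96 A8 at offsets 11–13.
Offset 13 falls in char 5's range; it's byte 3 of E2 96 A8 = 0xA8.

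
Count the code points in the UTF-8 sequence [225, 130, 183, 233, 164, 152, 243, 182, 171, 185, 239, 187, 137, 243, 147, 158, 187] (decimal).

5

Byte at offset 0: 0xE1 = 11100001 → 3-byte char (#1). Advance 3.
Byte at offset 3: 0xE9 = 11101001 → 3-byte char (#2). Advance 3.
Byte at offset 6: 0xF3 = 11110011 → 4-byte char (#3). Advance 4.
Byte at offset 10: 0xEF = 11101111 → 3-byte char (#4). Advance 3.
Byte at offset 13: 0xF3 = 11110011 → 4-byte char (#5). Advance 4.
Reached end at offset 17 after 5 code points.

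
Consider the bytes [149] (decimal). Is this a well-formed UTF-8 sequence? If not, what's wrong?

invalid (continuation byte with no leading byte)

Byte 0x95 = 10010101 has the form 10xxxxxx — a continuation byte — but there is no preceding leading byte.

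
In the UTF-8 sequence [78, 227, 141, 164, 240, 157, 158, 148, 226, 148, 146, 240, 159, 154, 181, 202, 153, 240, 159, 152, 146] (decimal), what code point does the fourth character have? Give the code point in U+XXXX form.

U+2512

Offset 0: leading byte 0x4E = 01001110 → 1-byte char #1 = 4E.
Offset 1: leading byte 0xE3 = 11100011 → 3-byte char #2 = E3 8D A4.
Offset 4: leading byte 0xF0 = 11110000 → 4-byte char #3 = F0 9D 9E 94.
Offset 8: leading byte 0xE2 = 11100010 → 3-byte char #4 = E2 94 92.
Leading byte 0xE2 = 11100010 matches 1110xxxx → 3-byte sequence.
Byte 1: 0xE2 = 11100010, payload 0010 (4 bits).
Byte 2: 0x94 = 10010100 (10xxxxxx ✓), payload 010100.
Byte 3: 0x92 = 10010010 (10xxxxxx ✓), payload 010010.
Concatenate: 0010010100010010 = 0x2512 (16 bits → U+2512).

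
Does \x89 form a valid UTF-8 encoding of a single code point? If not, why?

invalid (continuation byte with no leading byte)

Byte 0x89 = 10001001 has the form 10xxxxxx — a continuation byte — but there is no preceding leading byte.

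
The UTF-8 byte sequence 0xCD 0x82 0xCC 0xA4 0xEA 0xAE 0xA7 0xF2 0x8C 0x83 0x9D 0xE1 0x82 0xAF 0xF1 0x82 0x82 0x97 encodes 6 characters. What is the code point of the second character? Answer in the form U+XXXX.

U+0324

Offset 0: leading byte 0xCD = 11001101 → 2-byte char #1 = CD 82.
Offset 2: leading byte 0xCC = 11001100 → 2-byte char #2 = CC A4.
Leading byte 0xCC = 11001100 matches 110xxxxx → 2-byte sequence.
Byte 1: 0xCC = 11001100, payload 01100 (5 bits).
Byte 2: 0xA4 = 10100100 (10xxxxxx ✓), payload 100100.
Concatenate: 01100100100 = 0x324 (11 bits → U+0324).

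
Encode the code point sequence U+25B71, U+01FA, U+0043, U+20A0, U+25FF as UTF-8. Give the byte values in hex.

F0 A5 AD B1 C7 BA 43 E2 82 A0 E2 97 BF

U+25B71: 4-byte form → F0 A5 AD B1.
U+01FA: 2-byte form → C7 BA.
U+0043: 1-byte form → 43.
U+20A0: 3-byte form → E2 82 A0.
U+25FF: 3-byte form → E2 97 BF.
Concatenated (13 bytes): F0 A5 AD B1 C7 BA 43 E2 82 A0 E2 97 BF.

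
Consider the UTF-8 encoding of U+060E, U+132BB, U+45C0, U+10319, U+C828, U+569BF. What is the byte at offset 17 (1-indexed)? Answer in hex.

0xF1

1-indexed offset 17 is 0-indexed offset 16.
U+060E → 2-byte form D8 8E at offsets 0–1.
U+132BB → 4-byte form F0 93 8A BB at offsets 2–5.
U+45C0 → 3-byte form E4 97 80 at offsets 6–8.
U+10319 → 4-byte form F0 90 8C 99 at offsets 9–12.
U+C828 → 3-byte form EC A0 A8 at offsets 13–15.
U+569BF → 4-byte form F1 96 A6 BF at offsets 16–19.
Offset 16 falls in char 6's range; it's byte 1 of F1 96 A6 BF = 0xF1.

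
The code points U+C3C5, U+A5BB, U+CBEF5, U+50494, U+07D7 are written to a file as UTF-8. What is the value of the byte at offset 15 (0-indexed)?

U+C3C5 → 3-byte form EC 8F 85 at offsets 0–2.
U+A5BB → 3-byte form EA 96 BB at offsets 3–5.
U+CBEF5 → 4-byte form F3 8B BB B5 at offsets 6–9.
U+50494 → 4-byte form F1 90 92 94 at offsets 10–13.
U+07D7 → 2-byte form DF 97 at offsets 14–15.
Offset 15 falls in char 5's range; it's byte 2 of DF 97 = 0x97.

0x97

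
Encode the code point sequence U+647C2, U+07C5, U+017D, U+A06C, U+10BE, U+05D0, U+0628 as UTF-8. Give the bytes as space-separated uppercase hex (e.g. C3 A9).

U+647C2: 4-byte form → F1 A4 9F 82.
U+07C5: 2-byte form → DF 85.
U+017D: 2-byte form → C5 BD.
U+A06C: 3-byte form → EA 81 AC.
U+10BE: 3-byte form → E1 82 BE.
U+05D0: 2-byte form → D7 90.
U+0628: 2-byte form → D8 A8.
Concatenated (18 bytes): F1 A4 9F 82 DF 85 C5 BD EA 81 AC E1 82 BE D7 90 D8 A8.

F1 A4 9F 82 DF 85 C5 BD EA 81 AC E1 82 BE D7 90 D8 A8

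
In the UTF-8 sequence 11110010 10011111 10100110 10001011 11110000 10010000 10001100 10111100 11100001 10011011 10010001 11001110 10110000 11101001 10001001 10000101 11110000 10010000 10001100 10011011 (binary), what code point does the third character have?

Offset 0: leading byte 0xF2 = 11110010 → 4-byte char #1 = F2 9F A6 8B.
Offset 4: leading byte 0xF0 = 11110000 → 4-byte char #2 = F0 90 8C BC.
Offset 8: leading byte 0xE1 = 11100001 → 3-byte char #3 = E1 9B 91.
Leading byte 0xE1 = 11100001 matches 1110xxxx → 3-byte sequence.
Byte 1: 0xE1 = 11100001, payload 0001 (4 bits).
Byte 2: 0x9B = 10011011 (10xxxxxx ✓), payload 011011.
Byte 3: 0x91 = 10010001 (10xxxxxx ✓), payload 010001.
Concatenate: 0001011011010001 = 0x16D1 (16 bits → U+16D1).

U+16D1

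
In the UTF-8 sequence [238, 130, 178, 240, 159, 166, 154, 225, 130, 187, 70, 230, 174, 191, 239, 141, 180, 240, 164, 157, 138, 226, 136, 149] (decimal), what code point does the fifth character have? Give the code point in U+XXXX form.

U+6BBF

Offset 0: leading byte 0xEE = 11101110 → 3-byte char #1 = EE 82 B2.
Offset 3: leading byte 0xF0 = 11110000 → 4-byte char #2 = F0 9F A6 9A.
Offset 7: leading byte 0xE1 = 11100001 → 3-byte char #3 = E1 82 BB.
Offset 10: leading byte 0x46 = 01000110 → 1-byte char #4 = 46.
Offset 11: leading byte 0xE6 = 11100110 → 3-byte char #5 = E6 AE BF.
Leading byte 0xE6 = 11100110 matches 1110xxxx → 3-byte sequence.
Byte 1: 0xE6 = 11100110, payload 0110 (4 bits).
Byte 2: 0xAE = 10101110 (10xxxxxx ✓), payload 101110.
Byte 3: 0xBF = 10111111 (10xxxxxx ✓), payload 111111.
Concatenate: 0110101110111111 = 0x6BBF (16 bits → U+6BBF).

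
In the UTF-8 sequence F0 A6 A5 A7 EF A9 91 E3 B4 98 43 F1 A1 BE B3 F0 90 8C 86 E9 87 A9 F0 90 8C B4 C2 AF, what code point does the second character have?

Offset 0: leading byte 0xF0 = 11110000 → 4-byte char #1 = F0 A6 A5 A7.
Offset 4: leading byte 0xEF = 11101111 → 3-byte char #2 = EF A9 91.
Leading byte 0xEF = 11101111 matches 1110xxxx → 3-byte sequence.
Byte 1: 0xEF = 11101111, payload 1111 (4 bits).
Byte 2: 0xA9 = 10101001 (10xxxxxx ✓), payload 101001.
Byte 3: 0x91 = 10010001 (10xxxxxx ✓), payload 010001.
Concatenate: 1111101001010001 = 0xFA51 (16 bits → U+FA51).

U+FA51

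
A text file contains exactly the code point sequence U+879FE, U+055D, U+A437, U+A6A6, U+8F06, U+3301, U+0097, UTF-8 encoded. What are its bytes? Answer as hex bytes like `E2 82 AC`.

U+879FE: 4-byte form → F2 87 A7 BE.
U+055D: 2-byte form → D5 9D.
U+A437: 3-byte form → EA 90 B7.
U+A6A6: 3-byte form → EA 9A A6.
U+8F06: 3-byte form → E8 BC 86.
U+3301: 3-byte form → E3 8C 81.
U+0097: 2-byte form → C2 97.
Concatenated (20 bytes): F2 87 A7 BE D5 9D EA 90 B7 EA 9A A6 E8 BC 86 E3 8C 81 C2 97.

F2 87 A7 BE D5 9D EA 90 B7 EA 9A A6 E8 BC 86 E3 8C 81 C2 97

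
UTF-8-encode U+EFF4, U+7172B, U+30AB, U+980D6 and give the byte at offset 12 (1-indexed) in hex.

1-indexed offset 12 is 0-indexed offset 11.
U+EFF4 → 3-byte form EE BF B4 at offsets 0–2.
U+7172B → 4-byte form F1 B1 9C AB at offsets 3–6.
U+30AB → 3-byte form E3 82 AB at offsets 7–9.
U+980D6 → 4-byte form F2 98 83 96 at offsets 10–13.
Offset 11 falls in char 4's range; it's byte 2 of F2 98 83 96 = 0x98.

0x98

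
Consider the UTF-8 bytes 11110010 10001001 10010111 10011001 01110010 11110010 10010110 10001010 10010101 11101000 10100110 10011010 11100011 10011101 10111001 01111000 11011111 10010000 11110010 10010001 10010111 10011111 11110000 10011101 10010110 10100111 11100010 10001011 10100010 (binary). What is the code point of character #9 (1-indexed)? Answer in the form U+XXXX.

U+1D5A7

Offset 0: leading byte 0xF2 = 11110010 → 4-byte char #1 = F2 89 97 99.
Offset 4: leading byte 0x72 = 01110010 → 1-byte char #2 = 72.
Offset 5: leading byte 0xF2 = 11110010 → 4-byte char #3 = F2 96 8A 95.
Offset 9: leading byte 0xE8 = 11101000 → 3-byte char #4 = E8 A6 9A.
Offset 12: leading byte 0xE3 = 11100011 → 3-byte char #5 = E3 9D B9.
Offset 15: leading byte 0x78 = 01111000 → 1-byte char #6 = 78.
Offset 16: leading byte 0xDF = 11011111 → 2-byte char #7 = DF 90.
Offset 18: leading byte 0xF2 = 11110010 → 4-byte char #8 = F2 91 97 9F.
Offset 22: leading byte 0xF0 = 11110000 → 4-byte char #9 = F0 9D 96 A7.
Leading byte 0xF0 = 11110000 matches 11110xxx → 4-byte sequence.
Byte 1: 0xF0 = 11110000, payload 000 (3 bits).
Byte 2: 0x9D = 10011101 (10xxxxxx ✓), payload 011101.
Byte 3: 0x96 = 10010110 (10xxxxxx ✓), payload 010110.
Byte 4: 0xA7 = 10100111 (10xxxxxx ✓), payload 100111.
Concatenate: 000011101010110100111 = 0x1D5A7 (21 bits → U+1D5A7).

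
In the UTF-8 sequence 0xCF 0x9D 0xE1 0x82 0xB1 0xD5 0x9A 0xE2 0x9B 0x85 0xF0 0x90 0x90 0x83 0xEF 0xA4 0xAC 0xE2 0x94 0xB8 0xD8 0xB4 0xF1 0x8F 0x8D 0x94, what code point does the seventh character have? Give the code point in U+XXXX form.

Offset 0: leading byte 0xCF = 11001111 → 2-byte char #1 = CF 9D.
Offset 2: leading byte 0xE1 = 11100001 → 3-byte char #2 = E1 82 B1.
Offset 5: leading byte 0xD5 = 11010101 → 2-byte char #3 = D5 9A.
Offset 7: leading byte 0xE2 = 11100010 → 3-byte char #4 = E2 9B 85.
Offset 10: leading byte 0xF0 = 11110000 → 4-byte char #5 = F0 90 90 83.
Offset 14: leading byte 0xEF = 11101111 → 3-byte char #6 = EF A4 AC.
Offset 17: leading byte 0xE2 = 11100010 → 3-byte char #7 = E2 94 B8.
Leading byte 0xE2 = 11100010 matches 1110xxxx → 3-byte sequence.
Byte 1: 0xE2 = 11100010, payload 0010 (4 bits).
Byte 2: 0x94 = 10010100 (10xxxxxx ✓), payload 010100.
Byte 3: 0xB8 = 10111000 (10xxxxxx ✓), payload 111000.
Concatenate: 0010010100111000 = 0x2538 (16 bits → U+2538).

U+2538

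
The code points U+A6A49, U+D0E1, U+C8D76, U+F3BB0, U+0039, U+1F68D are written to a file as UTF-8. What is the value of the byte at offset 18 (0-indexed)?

0x9A

U+A6A49 → 4-byte form F2 A6 A9 89 at offsets 0–3.
U+D0E1 → 3-byte form ED 83 A1 at offsets 4–6.
U+C8D76 → 4-byte form F3 88 B5 B6 at offsets 7–10.
U+F3BB0 → 4-byte form F3 B3 AE B0 at offsets 11–14.
U+0039 → 1-byte form 39 at offsets 15–15.
U+1F68D → 4-byte form F0 9F 9A 8D at offsets 16–19.
Offset 18 falls in char 6's range; it's byte 3 of F0 9F 9A 8D = 0x9A.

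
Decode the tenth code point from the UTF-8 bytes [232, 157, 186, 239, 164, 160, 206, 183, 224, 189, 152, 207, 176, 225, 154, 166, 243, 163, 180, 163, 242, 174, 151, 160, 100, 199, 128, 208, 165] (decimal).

Offset 0: leading byte 0xE8 = 11101000 → 3-byte char #1 = E8 9D BA.
Offset 3: leading byte 0xEF = 11101111 → 3-byte char #2 = EF A4 A0.
Offset 6: leading byte 0xCE = 11001110 → 2-byte char #3 = CE B7.
Offset 8: leading byte 0xE0 = 11100000 → 3-byte char #4 = E0 BD 98.
Offset 11: leading byte 0xCF = 11001111 → 2-byte char #5 = CF B0.
Offset 13: leading byte 0xE1 = 11100001 → 3-byte char #6 = E1 9A A6.
Offset 16: leading byte 0xF3 = 11110011 → 4-byte char #7 = F3 A3 B4 A3.
Offset 20: leading byte 0xF2 = 11110010 → 4-byte char #8 = F2 AE 97 A0.
Offset 24: leading byte 0x64 = 01100100 → 1-byte char #9 = 64.
Offset 25: leading byte 0xC7 = 11000111 → 2-byte char #10 = C7 80.
Leading byte 0xC7 = 11000111 matches 110xxxxx → 2-byte sequence.
Byte 1: 0xC7 = 11000111, payload 00111 (5 bits).
Byte 2: 0x80 = 10000000 (10xxxxxx ✓), payload 000000.
Concatenate: 00111000000 = 0x1C0 (11 bits → U+01C0).

U+01C0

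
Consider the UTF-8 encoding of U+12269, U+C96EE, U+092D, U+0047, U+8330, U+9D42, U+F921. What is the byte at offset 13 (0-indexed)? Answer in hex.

0x8C

U+12269 → 4-byte form F0 92 89 A9 at offsets 0–3.
U+C96EE → 4-byte form F3 89 9B AE at offsets 4–7.
U+092D → 3-byte form E0 A4 AD at offsets 8–10.
U+0047 → 1-byte form 47 at offsets 11–11.
U+8330 → 3-byte form E8 8C B0 at offsets 12–14.
Offset 13 falls in char 5's range; it's byte 2 of E8 8C B0 = 0x8C.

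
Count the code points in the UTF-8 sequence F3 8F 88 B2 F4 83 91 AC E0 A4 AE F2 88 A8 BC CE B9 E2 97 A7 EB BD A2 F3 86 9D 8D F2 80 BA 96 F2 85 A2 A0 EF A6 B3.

Byte at offset 0: 0xF3 = 11110011 → 4-byte char (#1). Advance 4.
Byte at offset 4: 0xF4 = 11110100 → 4-byte char (#2). Advance 4.
Byte at offset 8: 0xE0 = 11100000 → 3-byte char (#3). Advance 3.
Byte at offset 11: 0xF2 = 11110010 → 4-byte char (#4). Advance 4.
Byte at offset 15: 0xCE = 11001110 → 2-byte char (#5). Advance 2.
Byte at offset 17: 0xE2 = 11100010 → 3-byte char (#6). Advance 3.
Byte at offset 20: 0xEB = 11101011 → 3-byte char (#7). Advance 3.
Byte at offset 23: 0xF3 = 11110011 → 4-byte char (#8). Advance 4.
Byte at offset 27: 0xF2 = 11110010 → 4-byte char (#9). Advance 4.
Byte at offset 31: 0xF2 = 11110010 → 4-byte char (#10). Advance 4.
Byte at offset 35: 0xEF = 11101111 → 3-byte char (#11). Advance 3.
Reached end at offset 38 after 11 code points.

11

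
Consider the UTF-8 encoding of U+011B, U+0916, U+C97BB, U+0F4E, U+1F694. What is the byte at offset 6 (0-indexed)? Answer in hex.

0x89

U+011B → 2-byte form C4 9B at offsets 0–1.
U+0916 → 3-byte form E0 A4 96 at offsets 2–4.
U+C97BB → 4-byte form F3 89 9E BB at offsets 5–8.
Offset 6 falls in char 3's range; it's byte 2 of F3 89 9E BB = 0x89.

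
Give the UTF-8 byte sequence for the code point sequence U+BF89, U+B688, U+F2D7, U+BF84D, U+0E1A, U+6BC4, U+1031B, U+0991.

U+BF89: 3-byte form → EB BE 89.
U+B688: 3-byte form → EB 9A 88.
U+F2D7: 3-byte form → EF 8B 97.
U+BF84D: 4-byte form → F2 BF A1 8D.
U+0E1A: 3-byte form → E0 B8 9A.
U+6BC4: 3-byte form → E6 AF 84.
U+1031B: 4-byte form → F0 90 8C 9B.
U+0991: 3-byte form → E0 A6 91.
Concatenated (26 bytes): EB BE 89 EB 9A 88 EF 8B 97 F2 BF A1 8D E0 B8 9A E6 AF 84 F0 90 8C 9B E0 A6 91.

EB BE 89 EB 9A 88 EF 8B 97 F2 BF A1 8D E0 B8 9A E6 AF 84 F0 90 8C 9B E0 A6 91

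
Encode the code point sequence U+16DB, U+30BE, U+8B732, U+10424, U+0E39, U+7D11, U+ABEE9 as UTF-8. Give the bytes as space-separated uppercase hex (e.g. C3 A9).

E1 9B 9B E3 82 BE F2 8B 9C B2 F0 90 90 A4 E0 B8 B9 E7 B4 91 F2 AB BB A9

U+16DB: 3-byte form → E1 9B 9B.
U+30BE: 3-byte form → E3 82 BE.
U+8B732: 4-byte form → F2 8B 9C B2.
U+10424: 4-byte form → F0 90 90 A4.
U+0E39: 3-byte form → E0 B8 B9.
U+7D11: 3-byte form → E7 B4 91.
U+ABEE9: 4-byte form → F2 AB BB A9.
Concatenated (24 bytes): E1 9B 9B E3 82 BE F2 8B 9C B2 F0 90 90 A4 E0 B8 B9 E7 B4 91 F2 AB BB A9.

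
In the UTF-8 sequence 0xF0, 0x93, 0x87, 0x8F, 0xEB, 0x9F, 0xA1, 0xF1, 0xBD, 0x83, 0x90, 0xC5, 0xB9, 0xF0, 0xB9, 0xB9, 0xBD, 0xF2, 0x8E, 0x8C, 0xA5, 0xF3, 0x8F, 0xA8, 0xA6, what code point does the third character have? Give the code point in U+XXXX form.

Offset 0: leading byte 0xF0 = 11110000 → 4-byte char #1 = F0 93 87 8F.
Offset 4: leading byte 0xEB = 11101011 → 3-byte char #2 = EB 9F A1.
Offset 7: leading byte 0xF1 = 11110001 → 4-byte char #3 = F1 BD 83 90.
Leading byte 0xF1 = 11110001 matches 11110xxx → 4-byte sequence.
Byte 1: 0xF1 = 11110001, payload 001 (3 bits).
Byte 2: 0xBD = 10111101 (10xxxxxx ✓), payload 111101.
Byte 3: 0x83 = 10000011 (10xxxxxx ✓), payload 000011.
Byte 4: 0x90 = 10010000 (10xxxxxx ✓), payload 010000.
Concatenate: 001111101000011010000 = 0x7D0D0 (21 bits → U+7D0D0).

U+7D0D0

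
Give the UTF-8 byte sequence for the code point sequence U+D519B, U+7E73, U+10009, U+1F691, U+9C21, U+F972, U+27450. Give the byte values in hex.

F3 95 86 9B E7 B9 B3 F0 90 80 89 F0 9F 9A 91 E9 B0 A1 EF A5 B2 F0 A7 91 90

U+D519B: 4-byte form → F3 95 86 9B.
U+7E73: 3-byte form → E7 B9 B3.
U+10009: 4-byte form → F0 90 80 89.
U+1F691: 4-byte form → F0 9F 9A 91.
U+9C21: 3-byte form → E9 B0 A1.
U+F972: 3-byte form → EF A5 B2.
U+27450: 4-byte form → F0 A7 91 90.
Concatenated (25 bytes): F3 95 86 9B E7 B9 B3 F0 90 80 89 F0 9F 9A 91 E9 B0 A1 EF A5 B2 F0 A7 91 90.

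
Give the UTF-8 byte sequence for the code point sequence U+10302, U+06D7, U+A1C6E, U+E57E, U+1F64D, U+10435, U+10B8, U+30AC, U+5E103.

U+10302: 4-byte form → F0 90 8C 82.
U+06D7: 2-byte form → DB 97.
U+A1C6E: 4-byte form → F2 A1 B1 AE.
U+E57E: 3-byte form → EE 95 BE.
U+1F64D: 4-byte form → F0 9F 99 8D.
U+10435: 4-byte form → F0 90 90 B5.
U+10B8: 3-byte form → E1 82 B8.
U+30AC: 3-byte form → E3 82 AC.
U+5E103: 4-byte form → F1 9E 84 83.
Concatenated (31 bytes): F0 90 8C 82 DB 97 F2 A1 B1 AE EE 95 BE F0 9F 99 8D F0 90 90 B5 E1 82 B8 E3 82 AC F1 9E 84 83.

F0 90 8C 82 DB 97 F2 A1 B1 AE EE 95 BE F0 9F 99 8D F0 90 90 B5 E1 82 B8 E3 82 AC F1 9E 84 83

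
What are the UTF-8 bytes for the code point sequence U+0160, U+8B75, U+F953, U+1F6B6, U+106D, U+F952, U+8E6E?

C5 A0 E8 AD B5 EF A5 93 F0 9F 9A B6 E1 81 AD EF A5 92 E8 B9 AE

U+0160: 2-byte form → C5 A0.
U+8B75: 3-byte form → E8 AD B5.
U+F953: 3-byte form → EF A5 93.
U+1F6B6: 4-byte form → F0 9F 9A B6.
U+106D: 3-byte form → E1 81 AD.
U+F952: 3-byte form → EF A5 92.
U+8E6E: 3-byte form → E8 B9 AE.
Concatenated (21 bytes): C5 A0 E8 AD B5 EF A5 93 F0 9F 9A B6 E1 81 AD EF A5 92 E8 B9 AE.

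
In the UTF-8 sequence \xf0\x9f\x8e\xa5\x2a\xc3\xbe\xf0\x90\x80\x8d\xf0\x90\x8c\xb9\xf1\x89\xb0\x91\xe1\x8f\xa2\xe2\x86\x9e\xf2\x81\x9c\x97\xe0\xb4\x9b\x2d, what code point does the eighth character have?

Offset 0: leading byte 0xF0 = 11110000 → 4-byte char #1 = F0 9F 8E A5.
Offset 4: leading byte 0x2A = 00101010 → 1-byte char #2 = 2A.
Offset 5: leading byte 0xC3 = 11000011 → 2-byte char #3 = C3 BE.
Offset 7: leading byte 0xF0 = 11110000 → 4-byte char #4 = F0 90 80 8D.
Offset 11: leading byte 0xF0 = 11110000 → 4-byte char #5 = F0 90 8C B9.
Offset 15: leading byte 0xF1 = 11110001 → 4-byte char #6 = F1 89 B0 91.
Offset 19: leading byte 0xE1 = 11100001 → 3-byte char #7 = E1 8F A2.
Offset 22: leading byte 0xE2 = 11100010 → 3-byte char #8 = E2 86 9E.
Leading byte 0xE2 = 11100010 matches 1110xxxx → 3-byte sequence.
Byte 1: 0xE2 = 11100010, payload 0010 (4 bits).
Byte 2: 0x86 = 10000110 (10xxxxxx ✓), payload 000110.
Byte 3: 0x9E = 10011110 (10xxxxxx ✓), payload 011110.
Concatenate: 0010000110011110 = 0x219E (16 bits → U+219E).

U+219E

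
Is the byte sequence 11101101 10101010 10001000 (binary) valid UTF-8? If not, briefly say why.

invalid (encodes a surrogate (U+D800–U+DFFF))

Structurally a 3-byte sequence; payload = 0xDA88.
But 0xDA88 is in U+D800–U+DFFF, the surrogate range. Surrogates are not Unicode scalar values and are forbidden in UTF-8.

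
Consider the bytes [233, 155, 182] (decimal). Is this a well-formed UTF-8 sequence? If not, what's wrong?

Leading byte 0xE9 = 11101001 → 3-byte form.
Continuation bytes 0x9B=10011011, 0xB6=10110110 all match 10xxxxxx.
Decoded value 0x96F6 is ≥ 0x800 (shortest form) and not a surrogate.

valid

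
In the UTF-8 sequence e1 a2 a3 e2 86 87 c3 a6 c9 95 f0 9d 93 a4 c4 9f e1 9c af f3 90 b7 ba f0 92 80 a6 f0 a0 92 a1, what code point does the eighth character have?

Offset 0: leading byte 0xE1 = 11100001 → 3-byte char #1 = E1 A2 A3.
Offset 3: leading byte 0xE2 = 11100010 → 3-byte char #2 = E2 86 87.
Offset 6: leading byte 0xC3 = 11000011 → 2-byte char #3 = C3 A6.
Offset 8: leading byte 0xC9 = 11001001 → 2-byte char #4 = C9 95.
Offset 10: leading byte 0xF0 = 11110000 → 4-byte char #5 = F0 9D 93 A4.
Offset 14: leading byte 0xC4 = 11000100 → 2-byte char #6 = C4 9F.
Offset 16: leading byte 0xE1 = 11100001 → 3-byte char #7 = E1 9C AF.
Offset 19: leading byte 0xF3 = 11110011 → 4-byte char #8 = F3 90 B7 BA.
Leading byte 0xF3 = 11110011 matches 11110xxx → 4-byte sequence.
Byte 1: 0xF3 = 11110011, payload 011 (3 bits).
Byte 2: 0x90 = 10010000 (10xxxxxx ✓), payload 010000.
Byte 3: 0xB7 = 10110111 (10xxxxxx ✓), payload 110111.
Byte 4: 0xBA = 10111010 (10xxxxxx ✓), payload 111010.
Concatenate: 011010000110111111010 = 0xD0DFA (21 bits → U+D0DFA).

U+D0DFA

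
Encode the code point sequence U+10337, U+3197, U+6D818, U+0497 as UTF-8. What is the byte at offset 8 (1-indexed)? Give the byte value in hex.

1-indexed offset 8 is 0-indexed offset 7.
U+10337 → 4-byte form F0 90 8C B7 at offsets 0–3.
U+3197 → 3-byte form E3 86 97 at offsets 4–6.
U+6D818 → 4-byte form F1 AD A0 98 at offsets 7–10.
Offset 7 falls in char 3's range; it's byte 1 of F1 AD A0 98 = 0xF1.

0xF1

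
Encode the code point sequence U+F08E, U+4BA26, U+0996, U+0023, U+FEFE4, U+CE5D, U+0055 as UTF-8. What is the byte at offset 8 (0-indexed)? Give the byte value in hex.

0xA6

U+F08E → 3-byte form EF 82 8E at offsets 0–2.
U+4BA26 → 4-byte form F1 8B A8 A6 at offsets 3–6.
U+0996 → 3-byte form E0 A6 96 at offsets 7–9.
Offset 8 falls in char 3's range; it's byte 2 of E0 A6 96 = 0xA6.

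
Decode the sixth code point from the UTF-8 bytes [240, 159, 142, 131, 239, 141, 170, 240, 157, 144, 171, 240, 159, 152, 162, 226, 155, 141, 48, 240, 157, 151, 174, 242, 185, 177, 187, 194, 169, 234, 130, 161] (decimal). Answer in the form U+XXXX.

U+0030

Offset 0: leading byte 0xF0 = 11110000 → 4-byte char #1 = F0 9F 8E 83.
Offset 4: leading byte 0xEF = 11101111 → 3-byte char #2 = EF 8D AA.
Offset 7: leading byte 0xF0 = 11110000 → 4-byte char #3 = F0 9D 90 AB.
Offset 11: leading byte 0xF0 = 11110000 → 4-byte char #4 = F0 9F 98 A2.
Offset 15: leading byte 0xE2 = 11100010 → 3-byte char #5 = E2 9B 8D.
Offset 18: leading byte 0x30 = 00110000 → 1-byte char #6 = 30.
Leading byte 0x30 = 00110000 matches 0xxxxxxx → 1-byte sequence.
Byte 1: 0x30 = 00110000, payload 0110000 (7 bits).
Concatenate: 0110000 = 0x30 (7 bits → U+0030).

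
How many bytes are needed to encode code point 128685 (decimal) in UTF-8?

4

U+1F6AD = 0x1F6AD. UTF-8 uses 1 byte below 0x80, 2 below 0x800, 3 below 0x10000, 4 up to 0x10FFFF. 0x1F6AD is in U+10000–U+10FFFF → 4 bytes.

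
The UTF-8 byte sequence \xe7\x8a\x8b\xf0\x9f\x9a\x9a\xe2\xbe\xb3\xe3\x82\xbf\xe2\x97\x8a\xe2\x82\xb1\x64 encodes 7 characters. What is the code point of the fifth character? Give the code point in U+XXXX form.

U+25CA

Offset 0: leading byte 0xE7 = 11100111 → 3-byte char #1 = E7 8A 8B.
Offset 3: leading byte 0xF0 = 11110000 → 4-byte char #2 = F0 9F 9A 9A.
Offset 7: leading byte 0xE2 = 11100010 → 3-byte char #3 = E2 BE B3.
Offset 10: leading byte 0xE3 = 11100011 → 3-byte char #4 = E3 82 BF.
Offset 13: leading byte 0xE2 = 11100010 → 3-byte char #5 = E2 97 8A.
Leading byte 0xE2 = 11100010 matches 1110xxxx → 3-byte sequence.
Byte 1: 0xE2 = 11100010, payload 0010 (4 bits).
Byte 2: 0x97 = 10010111 (10xxxxxx ✓), payload 010111.
Byte 3: 0x8A = 10001010 (10xxxxxx ✓), payload 001010.
Concatenate: 0010010111001010 = 0x25CA (16 bits → U+25CA).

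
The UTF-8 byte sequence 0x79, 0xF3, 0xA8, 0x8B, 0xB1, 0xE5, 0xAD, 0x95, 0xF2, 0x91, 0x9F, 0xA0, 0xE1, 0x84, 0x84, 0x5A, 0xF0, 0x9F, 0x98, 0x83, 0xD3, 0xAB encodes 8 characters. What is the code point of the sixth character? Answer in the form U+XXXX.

U+005A

Offset 0: leading byte 0x79 = 01111001 → 1-byte char #1 = 79.
Offset 1: leading byte 0xF3 = 11110011 → 4-byte char #2 = F3 A8 8B B1.
Offset 5: leading byte 0xE5 = 11100101 → 3-byte char #3 = E5 AD 95.
Offset 8: leading byte 0xF2 = 11110010 → 4-byte char #4 = F2 91 9F A0.
Offset 12: leading byte 0xE1 = 11100001 → 3-byte char #5 = E1 84 84.
Offset 15: leading byte 0x5A = 01011010 → 1-byte char #6 = 5A.
Leading byte 0x5A = 01011010 matches 0xxxxxxx → 1-byte sequence.
Byte 1: 0x5A = 01011010, payload 1011010 (7 bits).
Concatenate: 1011010 = 0x5A (7 bits → U+005A).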